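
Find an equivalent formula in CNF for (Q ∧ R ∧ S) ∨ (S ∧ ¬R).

(Q ∨ ¬R) ∧ S

(Q ∧ R ∧ S) ∨ (S ∧ ¬R)
≡ (Q ∨ S) ∧ (Q ∨ ¬R) ∧ (R ∨ S) ∧ (R ∨ ¬R) ∧ (S ∨ S) ∧ (S ∨ ¬R)
≡ (Q ∨ ¬R) ∧ S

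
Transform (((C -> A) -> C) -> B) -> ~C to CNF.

~B | ~C

(((C -> A) -> C) -> B) -> ~C
≡ ~(((C -> A) -> C) -> B) | ~C   — eliminate ->
≡ ~(~((C -> A) -> C) | B) | ~C   — eliminate ->
≡ ~(~(~(C -> A) | C) | B) | ~C   — eliminate ->
≡ ~(~(~(~C | A) | C) | B) | ~C   — eliminate ->
≡ (~~(~(~C | A) | C) & ~B) | ~C   — De Morgan
≡ ((~(~C | A) | C) & ~B) | ~C   — double negation
≡ (((~~C & ~A) | C) & ~B) | ~C   — De Morgan
≡ (((C & ~A) | C) & ~B) | ~C   — double negation
≡ (C | C | ~C) & (~A | C | ~C) & (~B | ~C)   — distribute | over &
≡ ~B | ~C   — simplify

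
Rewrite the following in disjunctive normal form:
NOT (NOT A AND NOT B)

A OR B

NOT (NOT A AND NOT B)
⇔ NOT NOT A OR NOT NOT B   [De Morgan]
⇔ A OR NOT NOT B   [double negation]
⇔ A OR B   [double negation]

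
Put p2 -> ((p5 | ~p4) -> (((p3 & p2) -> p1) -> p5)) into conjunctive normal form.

p2 -> ((p5 | ~p4) -> (((p3 & p2) -> p1) -> p5))
≡ ~p2 | ((p5 | ~p4) -> (((p3 & p2) -> p1) -> p5))   [eliminate ->]
≡ ~p2 | ~(p5 | ~p4) | (((p3 & p2) -> p1) -> p5)   [eliminate ->]
≡ ~p2 | ~(p5 | ~p4) | ~((p3 & p2) -> p1) | p5   [eliminate ->]
≡ ~p2 | ~(p5 | ~p4) | ~(~(p3 & p2) | p1) | p5   [eliminate ->]
≡ ~p2 | (~p5 & ~~p4) | ~(~(p3 & p2) | p1) | p5   [De Morgan]
≡ ~p2 | (~p5 & p4) | ~(~(p3 & p2) | p1) | p5   [double negation]
≡ ~p2 | (~p5 & p4) | (~~(p3 & p2) & ~p1) | p5   [De Morgan]
≡ ~p2 | (~p5 & p4) | (p3 & p2 & ~p1) | p5   [double negation]
≡ (~p2 | ~p5 | p3 | p5) & (~p2 | ~p5 | p2 | p5) & (~p2 | ~p5 | ~p1 | p5) & (~p2 | p4 | p3 | p5) & (~p2 | p4 | p2 | p5) & (~p2 | p4 | ~p1 | p5)   [distribute | over &]
≡ (~p2 | p4 | p3 | p5) & (~p2 | p4 | ~p1 | p5)   [simplify]

(~p2 | p4 | p3 | p5) & (~p2 | p4 | ~p1 | p5)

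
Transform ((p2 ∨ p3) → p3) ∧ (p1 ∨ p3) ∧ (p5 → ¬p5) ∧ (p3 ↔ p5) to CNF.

(¬p2 ∨ p3) ∧ (p1 ∨ p3) ∧ ¬p5 ∧ (¬p3 ∨ p5)

((p2 ∨ p3) → p3) ∧ (p1 ∨ p3) ∧ (p5 → ¬p5) ∧ (p3 ↔ p5)
⇔ (¬(p2 ∨ p3) ∨ p3) ∧ (p1 ∨ p3) ∧ (p5 → ¬p5) ∧ (p3 ↔ p5)   [eliminate →]
⇔ (¬(p2 ∨ p3) ∨ p3) ∧ (p1 ∨ p3) ∧ (¬p5 ∨ ¬p5) ∧ (p3 ↔ p5)   [eliminate →]
⇔ (¬(p2 ∨ p3) ∨ p3) ∧ (p1 ∨ p3) ∧ (¬p5 ∨ ¬p5) ∧ (p3 → p5) ∧ (p5 → p3)   [eliminate ↔]
⇔ (¬(p2 ∨ p3) ∨ p3) ∧ (p1 ∨ p3) ∧ (¬p5 ∨ ¬p5) ∧ (¬p3 ∨ p5) ∧ (p5 → p3)   [eliminate →]
⇔ (¬(p2 ∨ p3) ∨ p3) ∧ (p1 ∨ p3) ∧ (¬p5 ∨ ¬p5) ∧ (¬p3 ∨ p5) ∧ (¬p5 ∨ p3)   [eliminate →]
⇔ ((¬p2 ∧ ¬p3) ∨ p3) ∧ (p1 ∨ p3) ∧ (¬p5 ∨ ¬p5) ∧ (¬p3 ∨ p5) ∧ (¬p5 ∨ p3)   [De Morgan]
⇔ (¬p2 ∨ p3) ∧ (¬p3 ∨ p3) ∧ (p1 ∨ p3) ∧ (¬p5 ∨ ¬p5) ∧ (¬p3 ∨ p5) ∧ (¬p5 ∨ p3)   [distribute ∨ over ∧]
⇔ (¬p2 ∨ p3) ∧ (p1 ∨ p3) ∧ ¬p5 ∧ (¬p3 ∨ p5)   [simplify]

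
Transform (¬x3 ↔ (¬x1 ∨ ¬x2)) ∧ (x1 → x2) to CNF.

(x3 ∨ ¬x1 ∨ ¬x2) ∧ (x1 ∨ ¬x3) ∧ (x2 ∨ ¬x3) ∧ (¬x1 ∨ x2)

(¬x3 ↔ (¬x1 ∨ ¬x2)) ∧ (x1 → x2)
≡ (¬x3 → (¬x1 ∨ ¬x2)) ∧ ((¬x1 ∨ ¬x2) → ¬x3) ∧ (x1 → x2)
≡ (¬¬x3 ∨ ¬x1 ∨ ¬x2) ∧ ((¬x1 ∨ ¬x2) → ¬x3) ∧ (x1 → x2)
≡ (¬¬x3 ∨ ¬x1 ∨ ¬x2) ∧ (¬(¬x1 ∨ ¬x2) ∨ ¬x3) ∧ (x1 → x2)
≡ (¬¬x3 ∨ ¬x1 ∨ ¬x2) ∧ (¬(¬x1 ∨ ¬x2) ∨ ¬x3) ∧ (¬x1 ∨ x2)
≡ (x3 ∨ ¬x1 ∨ ¬x2) ∧ (¬(¬x1 ∨ ¬x2) ∨ ¬x3) ∧ (¬x1 ∨ x2)
≡ (x3 ∨ ¬x1 ∨ ¬x2) ∧ ((¬¬x1 ∧ ¬¬x2) ∨ ¬x3) ∧ (¬x1 ∨ x2)
≡ (x3 ∨ ¬x1 ∨ ¬x2) ∧ ((x1 ∧ ¬¬x2) ∨ ¬x3) ∧ (¬x1 ∨ x2)
≡ (x3 ∨ ¬x1 ∨ ¬x2) ∧ ((x1 ∧ x2) ∨ ¬x3) ∧ (¬x1 ∨ x2)
≡ (x3 ∨ ¬x1 ∨ ¬x2) ∧ (x1 ∨ ¬x3) ∧ (x2 ∨ ¬x3) ∧ (¬x1 ∨ x2)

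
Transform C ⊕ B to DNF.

C ∧ ¬B ∨ ¬C ∧ B

C ⊕ B
⇔ C ∧ ¬B ∨ ¬C ∧ B   [expand ⊕]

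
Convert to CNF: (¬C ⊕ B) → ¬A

(C ∨ B ∨ ¬A) ∧ (¬B ∨ ¬C ∨ ¬A)

(¬C ⊕ B) → ¬A
≡ ¬(¬C ⊕ B) ∨ ¬A   [eliminate →]
≡ ¬((¬C ∨ B) ∧ ¬(¬C ∧ B)) ∨ ¬A   [expand ⊕]
≡ ¬(¬C ∨ B) ∨ ¬¬(¬C ∧ B) ∨ ¬A   [De Morgan]
≡ (¬¬C ∧ ¬B) ∨ ¬¬(¬C ∧ B) ∨ ¬A   [De Morgan]
≡ (C ∧ ¬B) ∨ ¬¬(¬C ∧ B) ∨ ¬A   [double negation]
≡ (C ∧ ¬B) ∨ (¬C ∧ B) ∨ ¬A   [double negation]
≡ (C ∨ ¬C ∨ ¬A) ∧ (C ∨ B ∨ ¬A) ∧ (¬B ∨ ¬C ∨ ¬A) ∧ (¬B ∨ B ∨ ¬A)   [distribute ∨ over ∧]
≡ (C ∨ B ∨ ¬A) ∧ (¬B ∨ ¬C ∨ ¬A)   [simplify]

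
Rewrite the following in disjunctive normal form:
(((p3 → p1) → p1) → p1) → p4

(p3 ∧ ¬p1) ∨ p4

(((p3 → p1) → p1) → p1) → p4
≡ ¬(((p3 → p1) → p1) → p1) ∨ p4   [eliminate →]
≡ ¬(¬((p3 → p1) → p1) ∨ p1) ∨ p4   [eliminate →]
≡ ¬(¬(¬(p3 → p1) ∨ p1) ∨ p1) ∨ p4   [eliminate →]
≡ ¬(¬(¬(¬p3 ∨ p1) ∨ p1) ∨ p1) ∨ p4   [eliminate →]
≡ (¬¬(¬(¬p3 ∨ p1) ∨ p1) ∧ ¬p1) ∨ p4   [De Morgan]
≡ ((¬(¬p3 ∨ p1) ∨ p1) ∧ ¬p1) ∨ p4   [double negation]
≡ (((¬¬p3 ∧ ¬p1) ∨ p1) ∧ ¬p1) ∨ p4   [De Morgan]
≡ (((p3 ∧ ¬p1) ∨ p1) ∧ ¬p1) ∨ p4   [double negation]
≡ (p3 ∧ ¬p1 ∧ ¬p1) ∨ (p1 ∧ ¬p1) ∨ p4   [distribute ∧ over ∨]
≡ (p3 ∧ ¬p1) ∨ p4   [simplify]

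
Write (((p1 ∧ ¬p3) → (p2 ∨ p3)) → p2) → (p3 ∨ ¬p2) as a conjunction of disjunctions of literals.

¬p2 ∨ p3

(((p1 ∧ ¬p3) → (p2 ∨ p3)) → p2) → (p3 ∨ ¬p2)
= ¬(((p1 ∧ ¬p3) → (p2 ∨ p3)) → p2) ∨ p3 ∨ ¬p2   [eliminate →]
= ¬(¬((p1 ∧ ¬p3) → (p2 ∨ p3)) ∨ p2) ∨ p3 ∨ ¬p2   [eliminate →]
= ¬(¬(¬(p1 ∧ ¬p3) ∨ p2 ∨ p3) ∨ p2) ∨ p3 ∨ ¬p2   [eliminate →]
= (¬¬(¬(p1 ∧ ¬p3) ∨ p2 ∨ p3) ∧ ¬p2) ∨ p3 ∨ ¬p2   [De Morgan]
= ((¬(p1 ∧ ¬p3) ∨ p2 ∨ p3) ∧ ¬p2) ∨ p3 ∨ ¬p2   [double negation]
= ((¬p1 ∨ ¬¬p3 ∨ p2 ∨ p3) ∧ ¬p2) ∨ p3 ∨ ¬p2   [De Morgan]
= ((¬p1 ∨ p3 ∨ p2 ∨ p3) ∧ ¬p2) ∨ p3 ∨ ¬p2   [double negation]
= (¬p1 ∨ p3 ∨ p2 ∨ p3 ∨ p3 ∨ ¬p2) ∧ (¬p2 ∨ p3 ∨ ¬p2)   [distribute ∨ over ∧]
= ¬p2 ∨ p3   [simplify]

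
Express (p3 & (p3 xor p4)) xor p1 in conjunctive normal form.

(p3 | p1) & (~p3 | ~p4 | p1) & (~p3 | p4 | ~p1)

(p3 & (p3 xor p4)) xor p1
⇔ ((p3 & (p3 xor p4)) | p1) & ~(p3 & (p3 xor p4) & p1)
⇔ ((p3 & (p3 | p4) & ~(p3 & p4)) | p1) & ~(p3 & (p3 xor p4) & p1)
⇔ ((p3 & (p3 | p4) & ~(p3 & p4)) | p1) & ~(p3 & (p3 | p4) & ~(p3 & p4) & p1)
⇔ ((p3 & (p3 | p4) & (~p3 | ~p4)) | p1) & ~(p3 & (p3 | p4) & ~(p3 & p4) & p1)
⇔ ((p3 & (p3 | p4) & (~p3 | ~p4)) | p1) & (~p3 | ~(p3 | p4) | ~~(p3 & p4) | ~p1)
⇔ ((p3 & (p3 | p4) & (~p3 | ~p4)) | p1) & (~p3 | (~p3 & ~p4) | ~~(p3 & p4) | ~p1)
⇔ ((p3 & (p3 | p4) & (~p3 | ~p4)) | p1) & (~p3 | (~p3 & ~p4) | (p3 & p4) | ~p1)
⇔ (p3 | p1) & (p3 | p4 | p1) & (~p3 | ~p4 | p1) & (~p3 | ~p3 | p3 | ~p1) & (~p3 | ~p3 | p4 | ~p1) & (~p3 | ~p4 | p3 | ~p1) & (~p3 | ~p4 | p4 | ~p1)
⇔ (p3 | p1) & (~p3 | ~p4 | p1) & (~p3 | p4 | ~p1)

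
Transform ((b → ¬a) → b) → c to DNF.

¬b ∨ c

((b → ¬a) → b) → c
= ¬((b → ¬a) → b) ∨ c   [eliminate →]
= ¬(¬(b → ¬a) ∨ b) ∨ c   [eliminate →]
= ¬(¬(¬b ∨ ¬a) ∨ b) ∨ c   [eliminate →]
= (¬¬(¬b ∨ ¬a) ∧ ¬b) ∨ c   [De Morgan]
= ((¬b ∨ ¬a) ∧ ¬b) ∨ c   [double negation]
= (¬b ∧ ¬b) ∨ (¬a ∧ ¬b) ∨ c   [distribute ∧ over ∨]
= ¬b ∨ c   [simplify]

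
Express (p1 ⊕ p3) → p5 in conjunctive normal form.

(p1 ⊕ p3) → p5
= ¬(p1 ⊕ p3) ∨ p5   [eliminate →]
= ¬((p1 ∨ p3) ∧ ¬(p1 ∧ p3)) ∨ p5   [expand ⊕]
= ¬(p1 ∨ p3) ∨ ¬¬(p1 ∧ p3) ∨ p5   [De Morgan]
= (¬p1 ∧ ¬p3) ∨ ¬¬(p1 ∧ p3) ∨ p5   [De Morgan]
= (¬p1 ∧ ¬p3) ∨ (p1 ∧ p3) ∨ p5   [double negation]
= (¬p1 ∨ p1 ∨ p5) ∧ (¬p1 ∨ p3 ∨ p5) ∧ (¬p3 ∨ p1 ∨ p5) ∧ (¬p3 ∨ p3 ∨ p5)   [distribute ∨ over ∧]
= (¬p1 ∨ p3 ∨ p5) ∧ (¬p3 ∨ p1 ∨ p5)   [simplify]

(¬p1 ∨ p3 ∨ p5) ∧ (¬p3 ∨ p1 ∨ p5)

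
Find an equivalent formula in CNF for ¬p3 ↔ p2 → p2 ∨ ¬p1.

(p2 ∨ ¬p3) ∧ (¬p2 ∨ ¬p3) ∧ (p1 ∨ ¬p3)

¬p3 ↔ p2 → p2 ∨ ¬p1
= (¬p3 → (p2 → p2 ∨ ¬p1)) ∧ ((p2 → p2 ∨ ¬p1) → ¬p3)   — eliminate ↔
= (¬¬p3 ∨ (p2 → p2 ∨ ¬p1)) ∧ ((p2 → p2 ∨ ¬p1) → ¬p3)   — eliminate →
= (¬¬p3 ∨ ¬p2 ∨ p2 ∨ ¬p1) ∧ ((p2 → p2 ∨ ¬p1) → ¬p3)   — eliminate →
= (¬¬p3 ∨ ¬p2 ∨ p2 ∨ ¬p1) ∧ (¬(p2 → p2 ∨ ¬p1) ∨ ¬p3)   — eliminate →
= (¬¬p3 ∨ ¬p2 ∨ p2 ∨ ¬p1) ∧ (¬(¬p2 ∨ p2 ∨ ¬p1) ∨ ¬p3)   — eliminate →
= (p3 ∨ ¬p2 ∨ p2 ∨ ¬p1) ∧ (¬(¬p2 ∨ p2 ∨ ¬p1) ∨ ¬p3)   — double negation
= (p3 ∨ ¬p2 ∨ p2 ∨ ¬p1) ∧ (¬¬p2 ∧ ¬p2 ∧ ¬¬p1 ∨ ¬p3)   — De Morgan
= (p3 ∨ ¬p2 ∨ p2 ∨ ¬p1) ∧ (p2 ∧ ¬p2 ∧ ¬¬p1 ∨ ¬p3)   — double negation
= (p3 ∨ ¬p2 ∨ p2 ∨ ¬p1) ∧ (p2 ∧ ¬p2 ∧ p1 ∨ ¬p3)   — double negation
= (p3 ∨ ¬p2 ∨ p2 ∨ ¬p1) ∧ (p2 ∨ ¬p3) ∧ (¬p2 ∨ ¬p3) ∧ (p1 ∨ ¬p3)   — distribute ∨ over ∧
= (p2 ∨ ¬p3) ∧ (¬p2 ∨ ¬p3) ∧ (p1 ∨ ¬p3)   — simplify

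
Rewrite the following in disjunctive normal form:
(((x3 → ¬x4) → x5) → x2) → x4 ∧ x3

(((x3 → ¬x4) → x5) → x2) → x4 ∧ x3
≡ ¬(((x3 → ¬x4) → x5) → x2) ∨ x4 ∧ x3   [eliminate →]
≡ ¬(¬((x3 → ¬x4) → x5) ∨ x2) ∨ x4 ∧ x3   [eliminate →]
≡ ¬(¬(¬(x3 → ¬x4) ∨ x5) ∨ x2) ∨ x4 ∧ x3   [eliminate →]
≡ ¬(¬(¬(¬x3 ∨ ¬x4) ∨ x5) ∨ x2) ∨ x4 ∧ x3   [eliminate →]
≡ ¬¬(¬(¬x3 ∨ ¬x4) ∨ x5) ∧ ¬x2 ∨ x4 ∧ x3   [De Morgan]
≡ (¬(¬x3 ∨ ¬x4) ∨ x5) ∧ ¬x2 ∨ x4 ∧ x3   [double negation]
≡ (¬¬x3 ∧ ¬¬x4 ∨ x5) ∧ ¬x2 ∨ x4 ∧ x3   [De Morgan]
≡ (x3 ∧ ¬¬x4 ∨ x5) ∧ ¬x2 ∨ x4 ∧ x3   [double negation]
≡ (x3 ∧ x4 ∨ x5) ∧ ¬x2 ∨ x4 ∧ x3   [double negation]
≡ x3 ∧ x4 ∧ ¬x2 ∨ x5 ∧ ¬x2 ∨ x4 ∧ x3   [distribute ∧ over ∨]
≡ x5 ∧ ¬x2 ∨ x4 ∧ x3   [simplify]

x5 ∧ ¬x2 ∨ x4 ∧ x3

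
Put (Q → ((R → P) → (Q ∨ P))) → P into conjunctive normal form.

(Q ∨ P) ∧ (¬R ∨ P) ∧ (¬Q ∨ P)

(Q → ((R → P) → (Q ∨ P))) → P
⇔ ¬(Q → ((R → P) → (Q ∨ P))) ∨ P
⇔ ¬(¬Q ∨ ((R → P) → (Q ∨ P))) ∨ P
⇔ ¬(¬Q ∨ ¬(R → P) ∨ Q ∨ P) ∨ P
⇔ ¬(¬Q ∨ ¬(¬R ∨ P) ∨ Q ∨ P) ∨ P
⇔ (¬¬Q ∧ ¬¬(¬R ∨ P) ∧ ¬Q ∧ ¬P) ∨ P
⇔ (Q ∧ ¬¬(¬R ∨ P) ∧ ¬Q ∧ ¬P) ∨ P
⇔ (Q ∧ (¬R ∨ P) ∧ ¬Q ∧ ¬P) ∨ P
⇔ (Q ∨ P) ∧ (¬R ∨ P ∨ P) ∧ (¬Q ∨ P) ∧ (¬P ∨ P)
⇔ (Q ∨ P) ∧ (¬R ∨ P) ∧ (¬Q ∨ P)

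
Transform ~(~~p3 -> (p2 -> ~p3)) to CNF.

~(~~p3 -> (p2 -> ~p3))
⇔ ~(~~~p3 | (p2 -> ~p3))
⇔ ~(~~~p3 | ~p2 | ~p3)
⇔ ~~~~p3 & ~~p2 & ~~p3
⇔ ~~p3 & ~~p2 & ~~p3
⇔ p3 & ~~p2 & ~~p3
⇔ p3 & p2 & ~~p3
⇔ p3 & p2 & p3
⇔ p3 & p2

p3 & p2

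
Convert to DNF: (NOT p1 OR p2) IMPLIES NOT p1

(NOT p1 OR p2) IMPLIES NOT p1
= NOT (NOT p1 OR p2) OR NOT p1
= (NOT NOT p1 AND NOT p2) OR NOT p1
= (p1 AND NOT p2) OR NOT p1

(p1 AND NOT p2) OR NOT p1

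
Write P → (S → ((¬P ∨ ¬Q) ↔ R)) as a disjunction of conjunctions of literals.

¬P ∨ ¬S ∨ (P ∧ Q ∧ ¬R) ∨ (R ∧ ¬Q)

P → (S → ((¬P ∨ ¬Q) ↔ R))
⇔ ¬P ∨ (S → ((¬P ∨ ¬Q) ↔ R))   [eliminate →]
⇔ ¬P ∨ ¬S ∨ ((¬P ∨ ¬Q) ↔ R)   [eliminate →]
⇔ ¬P ∨ ¬S ∨ (((¬P ∨ ¬Q) → R) ∧ (R → (¬P ∨ ¬Q)))   [eliminate ↔]
⇔ ¬P ∨ ¬S ∨ ((¬(¬P ∨ ¬Q) ∨ R) ∧ (R → (¬P ∨ ¬Q)))   [eliminate →]
⇔ ¬P ∨ ¬S ∨ ((¬(¬P ∨ ¬Q) ∨ R) ∧ (¬R ∨ ¬P ∨ ¬Q))   [eliminate →]
⇔ ¬P ∨ ¬S ∨ (((¬¬P ∧ ¬¬Q) ∨ R) ∧ (¬R ∨ ¬P ∨ ¬Q))   [De Morgan]
⇔ ¬P ∨ ¬S ∨ (((P ∧ ¬¬Q) ∨ R) ∧ (¬R ∨ ¬P ∨ ¬Q))   [double negation]
⇔ ¬P ∨ ¬S ∨ (((P ∧ Q) ∨ R) ∧ (¬R ∨ ¬P ∨ ¬Q))   [double negation]
⇔ ¬P ∨ ¬S ∨ (P ∧ Q ∧ ¬R) ∨ (P ∧ Q ∧ ¬P) ∨ (P ∧ Q ∧ ¬Q) ∨ (R ∧ ¬R) ∨ (R ∧ ¬P) ∨ (R ∧ ¬Q)   [distribute ∧ over ∨]
⇔ ¬P ∨ ¬S ∨ (P ∧ Q ∧ ¬R) ∨ (R ∧ ¬Q)   [simplify]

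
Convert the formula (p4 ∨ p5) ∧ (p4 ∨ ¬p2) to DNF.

(p4 ∨ p5) ∧ (p4 ∨ ¬p2)
= (p4 ∧ p4) ∨ (p4 ∧ ¬p2) ∨ (p5 ∧ p4) ∨ (p5 ∧ ¬p2)
= p4 ∨ (p5 ∧ ¬p2)

p4 ∨ (p5 ∧ ¬p2)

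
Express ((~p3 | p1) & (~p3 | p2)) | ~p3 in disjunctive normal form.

~p3 | (p1 & p2)

((~p3 | p1) & (~p3 | p2)) | ~p3
⇔ (~p3 & ~p3) | (~p3 & p2) | (p1 & ~p3) | (p1 & p2) | ~p3   (distribute & over |)
⇔ ~p3 | (p1 & p2)   (simplify)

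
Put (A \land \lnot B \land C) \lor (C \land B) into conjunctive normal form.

(A \lor B) \land C

(A \land \lnot B \land C) \lor (C \land B)
≡ (A \lor C) \land (A \lor B) \land (\lnot B \lor C) \land (\lnot B \lor B) \land (C \lor C) \land (C \lor B)   [distribute \lor over \land]
≡ (A \lor B) \land C   [simplify]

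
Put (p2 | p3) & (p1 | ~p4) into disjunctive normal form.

(p2 | p3) & (p1 | ~p4)
≡ (p2 & p1) | (p2 & ~p4) | (p3 & p1) | (p3 & ~p4)

(p2 & p1) | (p2 & ~p4) | (p3 & p1) | (p3 & ~p4)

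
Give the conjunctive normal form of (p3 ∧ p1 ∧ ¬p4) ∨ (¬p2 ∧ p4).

(p3 ∨ ¬p2) ∧ (p3 ∨ p4) ∧ (p1 ∨ ¬p2) ∧ (p1 ∨ p4) ∧ (¬p4 ∨ ¬p2)

(p3 ∧ p1 ∧ ¬p4) ∨ (¬p2 ∧ p4)
= (p3 ∨ ¬p2) ∧ (p3 ∨ p4) ∧ (p1 ∨ ¬p2) ∧ (p1 ∨ p4) ∧ (¬p4 ∨ ¬p2) ∧ (¬p4 ∨ p4)   [distribute ∨ over ∧]
= (p3 ∨ ¬p2) ∧ (p3 ∨ p4) ∧ (p1 ∨ ¬p2) ∧ (p1 ∨ p4) ∧ (¬p4 ∨ ¬p2)   [simplify]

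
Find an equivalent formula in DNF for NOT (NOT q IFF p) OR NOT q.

(p AND q) OR NOT q

NOT (NOT q IFF p) OR NOT q
= NOT ((NOT q IMPLIES p) AND (p IMPLIES NOT q)) OR NOT q
= NOT ((NOT NOT q OR p) AND (p IMPLIES NOT q)) OR NOT q
= NOT ((NOT NOT q OR p) AND (NOT p OR NOT q)) OR NOT q
= NOT (NOT NOT q OR p) OR NOT (NOT p OR NOT q) OR NOT q
= (NOT NOT NOT q AND NOT p) OR NOT (NOT p OR NOT q) OR NOT q
= (NOT q AND NOT p) OR NOT (NOT p OR NOT q) OR NOT q
= (NOT q AND NOT p) OR (NOT NOT p AND NOT NOT q) OR NOT q
= (NOT q AND NOT p) OR (p AND NOT NOT q) OR NOT q
= (NOT q AND NOT p) OR (p AND q) OR NOT q
= (p AND q) OR NOT q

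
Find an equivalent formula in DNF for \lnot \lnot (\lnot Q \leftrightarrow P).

(Q \land \lnot P) \lor (P \land \lnot Q)

\lnot \lnot (\lnot Q \leftrightarrow P)
⇔ \lnot \lnot ((\lnot Q \to P) \land (P \to \lnot Q))   [eliminate \leftrightarrow]
⇔ \lnot \lnot ((\lnot \lnot Q \lor P) \land (P \to \lnot Q))   [eliminate \to]
⇔ \lnot \lnot ((\lnot \lnot Q \lor P) \land (\lnot P \lor \lnot Q))   [eliminate \to]
⇔ (\lnot \lnot Q \lor P) \land (\lnot P \lor \lnot Q)   [double negation]
⇔ (Q \lor P) \land (\lnot P \lor \lnot Q)   [double negation]
⇔ (Q \land \lnot P) \lor (Q \land \lnot Q) \lor (P \land \lnot P) \lor (P \land \lnot Q)   [distribute \land over \lor]
⇔ (Q \land \lnot P) \lor (P \land \lnot Q)   [simplify]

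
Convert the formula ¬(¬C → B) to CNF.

¬C ∧ ¬B

¬(¬C → B)
≡ ¬(¬¬C ∨ B)   [eliminate →]
≡ ¬¬¬C ∧ ¬B   [De Morgan]
≡ ¬C ∧ ¬B   [double negation]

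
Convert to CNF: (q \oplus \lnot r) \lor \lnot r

(q \oplus \lnot r) \lor \lnot r
= ((q \lor \lnot r) \land \lnot (q \land \lnot r)) \lor \lnot r   [expand \oplus]
= ((q \lor \lnot r) \land (\lnot q \lor \lnot \lnot r)) \lor \lnot r   [De Morgan]
= ((q \lor \lnot r) \land (\lnot q \lor r)) \lor \lnot r   [double negation]
= (q \lor \lnot r \lor \lnot r) \land (\lnot q \lor r \lor \lnot r)   [distribute \lor over \land]
= q \lor \lnot r   [simplify]

q \lor \lnot r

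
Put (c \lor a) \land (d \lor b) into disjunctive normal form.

(c \land d) \lor (c \land b) \lor (a \land d) \lor (a \land b)

(c \lor a) \land (d \lor b)
⇔ (c \land d) \lor (c \land b) \lor (a \land d) \lor (a \land b)   (distribute \land over \lor)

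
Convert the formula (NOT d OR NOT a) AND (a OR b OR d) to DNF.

(NOT d AND a) OR (NOT d AND b) OR (NOT a AND b) OR (NOT a AND d)

(NOT d OR NOT a) AND (a OR b OR d)
= (NOT d AND a) OR (NOT d AND b) OR (NOT d AND d) OR (NOT a AND a) OR (NOT a AND b) OR (NOT a AND d)   — distribute AND over OR
= (NOT d AND a) OR (NOT d AND b) OR (NOT a AND b) OR (NOT a AND d)   — simplify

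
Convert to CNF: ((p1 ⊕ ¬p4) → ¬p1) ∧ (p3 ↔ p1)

(¬p1 ∨ ¬p4) ∧ (¬p3 ∨ p1) ∧ (¬p1 ∨ p3)

((p1 ⊕ ¬p4) → ¬p1) ∧ (p3 ↔ p1)
= (¬(p1 ⊕ ¬p4) ∨ ¬p1) ∧ (p3 ↔ p1)   [eliminate →]
= (¬((p1 ∨ ¬p4) ∧ ¬(p1 ∧ ¬p4)) ∨ ¬p1) ∧ (p3 ↔ p1)   [expand ⊕]
= (¬((p1 ∨ ¬p4) ∧ ¬(p1 ∧ ¬p4)) ∨ ¬p1) ∧ (p3 → p1) ∧ (p1 → p3)   [eliminate ↔]
= (¬((p1 ∨ ¬p4) ∧ ¬(p1 ∧ ¬p4)) ∨ ¬p1) ∧ (¬p3 ∨ p1) ∧ (p1 → p3)   [eliminate →]
= (¬((p1 ∨ ¬p4) ∧ ¬(p1 ∧ ¬p4)) ∨ ¬p1) ∧ (¬p3 ∨ p1) ∧ (¬p1 ∨ p3)   [eliminate →]
= (¬(p1 ∨ ¬p4) ∨ ¬¬(p1 ∧ ¬p4) ∨ ¬p1) ∧ (¬p3 ∨ p1) ∧ (¬p1 ∨ p3)   [De Morgan]
= ((¬p1 ∧ ¬¬p4) ∨ ¬¬(p1 ∧ ¬p4) ∨ ¬p1) ∧ (¬p3 ∨ p1) ∧ (¬p1 ∨ p3)   [De Morgan]
= ((¬p1 ∧ p4) ∨ ¬¬(p1 ∧ ¬p4) ∨ ¬p1) ∧ (¬p3 ∨ p1) ∧ (¬p1 ∨ p3)   [double negation]
= ((¬p1 ∧ p4) ∨ (p1 ∧ ¬p4) ∨ ¬p1) ∧ (¬p3 ∨ p1) ∧ (¬p1 ∨ p3)   [double negation]
= (¬p1 ∨ p1 ∨ ¬p1) ∧ (¬p1 ∨ ¬p4 ∨ ¬p1) ∧ (p4 ∨ p1 ∨ ¬p1) ∧ (p4 ∨ ¬p4 ∨ ¬p1) ∧ (¬p3 ∨ p1) ∧ (¬p1 ∨ p3)   [distribute ∨ over ∧]
= (¬p1 ∨ ¬p4) ∧ (¬p3 ∨ p1) ∧ (¬p1 ∨ p3)   [simplify]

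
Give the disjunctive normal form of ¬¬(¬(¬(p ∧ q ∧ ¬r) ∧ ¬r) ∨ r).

¬¬(¬(¬(p ∧ q ∧ ¬r) ∧ ¬r) ∨ r)
= ¬(¬(p ∧ q ∧ ¬r) ∧ ¬r) ∨ r   [double negation]
= ¬¬(p ∧ q ∧ ¬r) ∨ ¬¬r ∨ r   [De Morgan]
= (p ∧ q ∧ ¬r) ∨ ¬¬r ∨ r   [double negation]
= (p ∧ q ∧ ¬r) ∨ r ∨ r   [double negation]
= (p ∧ q ∧ ¬r) ∨ r   [simplify]

(p ∧ q ∧ ¬r) ∨ r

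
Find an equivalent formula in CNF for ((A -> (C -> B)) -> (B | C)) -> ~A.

(~B | ~A) & (~C | ~A)

((A -> (C -> B)) -> (B | C)) -> ~A
≡ ~((A -> (C -> B)) -> (B | C)) | ~A   [eliminate ->]
≡ ~(~(A -> (C -> B)) | B | C) | ~A   [eliminate ->]
≡ ~(~(~A | (C -> B)) | B | C) | ~A   [eliminate ->]
≡ ~(~(~A | ~C | B) | B | C) | ~A   [eliminate ->]
≡ (~~(~A | ~C | B) & ~B & ~C) | ~A   [De Morgan]
≡ ((~A | ~C | B) & ~B & ~C) | ~A   [double negation]
≡ (~A | ~C | B | ~A) & (~B | ~A) & (~C | ~A)   [distribute | over &]
≡ (~B | ~A) & (~C | ~A)   [simplify]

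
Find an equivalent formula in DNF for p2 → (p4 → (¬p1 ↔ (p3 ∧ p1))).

p2 → (p4 → (¬p1 ↔ (p3 ∧ p1)))
⇔ ¬p2 ∨ (p4 → (¬p1 ↔ (p3 ∧ p1)))   [eliminate →]
⇔ ¬p2 ∨ ¬p4 ∨ (¬p1 ↔ (p3 ∧ p1))   [eliminate →]
⇔ ¬p2 ∨ ¬p4 ∨ ((¬p1 → (p3 ∧ p1)) ∧ ((p3 ∧ p1) → ¬p1))   [eliminate ↔]
⇔ ¬p2 ∨ ¬p4 ∨ ((¬¬p1 ∨ (p3 ∧ p1)) ∧ ((p3 ∧ p1) → ¬p1))   [eliminate →]
⇔ ¬p2 ∨ ¬p4 ∨ ((¬¬p1 ∨ (p3 ∧ p1)) ∧ (¬(p3 ∧ p1) ∨ ¬p1))   [eliminate →]
⇔ ¬p2 ∨ ¬p4 ∨ ((p1 ∨ (p3 ∧ p1)) ∧ (¬(p3 ∧ p1) ∨ ¬p1))   [double negation]
⇔ ¬p2 ∨ ¬p4 ∨ ((p1 ∨ (p3 ∧ p1)) ∧ (¬p3 ∨ ¬p1 ∨ ¬p1))   [De Morgan]
⇔ ¬p2 ∨ ¬p4 ∨ (p1 ∧ ¬p3) ∨ (p1 ∧ ¬p1) ∨ (p1 ∧ ¬p1) ∨ (p3 ∧ p1 ∧ ¬p3) ∨ (p3 ∧ p1 ∧ ¬p1) ∨ (p3 ∧ p1 ∧ ¬p1)   [distribute ∧ over ∨]
⇔ ¬p2 ∨ ¬p4 ∨ (p1 ∧ ¬p3)   [simplify]

¬p2 ∨ ¬p4 ∨ (p1 ∧ ¬p3)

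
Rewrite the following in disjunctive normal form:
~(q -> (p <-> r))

~(q -> (p <-> r))
= ~(~q | (p <-> r))   [eliminate ->]
= ~(~q | ((p -> r) & (r -> p)))   [eliminate <->]
= ~(~q | ((~p | r) & (r -> p)))   [eliminate ->]
= ~(~q | ((~p | r) & (~r | p)))   [eliminate ->]
= ~~q & ~((~p | r) & (~r | p))   [De Morgan]
= q & ~((~p | r) & (~r | p))   [double negation]
= q & (~(~p | r) | ~(~r | p))   [De Morgan]
= q & ((~~p & ~r) | ~(~r | p))   [De Morgan]
= q & ((p & ~r) | ~(~r | p))   [double negation]
= q & ((p & ~r) | (~~r & ~p))   [De Morgan]
= q & ((p & ~r) | (r & ~p))   [double negation]
= (q & p & ~r) | (q & r & ~p)   [distribute & over |]

(q & p & ~r) | (q & r & ~p)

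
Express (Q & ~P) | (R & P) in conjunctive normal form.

(Q | R) & (Q | P) & (~P | R)

(Q & ~P) | (R & P)
⇔ (Q | R) & (Q | P) & (~P | R) & (~P | P)
⇔ (Q | R) & (Q | P) & (~P | R)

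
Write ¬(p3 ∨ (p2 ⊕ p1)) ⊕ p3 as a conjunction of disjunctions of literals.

¬(p3 ∨ (p2 ⊕ p1)) ⊕ p3
⇔ (¬(p3 ∨ (p2 ⊕ p1)) ∨ p3) ∧ ¬(¬(p3 ∨ (p2 ⊕ p1)) ∧ p3)   [expand ⊕]
⇔ (¬(p3 ∨ ((p2 ∨ p1) ∧ ¬(p2 ∧ p1))) ∨ p3) ∧ ¬(¬(p3 ∨ (p2 ⊕ p1)) ∧ p3)   [expand ⊕]
⇔ (¬(p3 ∨ ((p2 ∨ p1) ∧ ¬(p2 ∧ p1))) ∨ p3) ∧ ¬(¬(p3 ∨ ((p2 ∨ p1) ∧ ¬(p2 ∧ p1))) ∧ p3)   [expand ⊕]
⇔ ((¬p3 ∧ ¬((p2 ∨ p1) ∧ ¬(p2 ∧ p1))) ∨ p3) ∧ ¬(¬(p3 ∨ ((p2 ∨ p1) ∧ ¬(p2 ∧ p1))) ∧ p3)   [De Morgan]
⇔ ((¬p3 ∧ (¬(p2 ∨ p1) ∨ ¬¬(p2 ∧ p1))) ∨ p3) ∧ ¬(¬(p3 ∨ ((p2 ∨ p1) ∧ ¬(p2 ∧ p1))) ∧ p3)   [De Morgan]
⇔ ((¬p3 ∧ ((¬p2 ∧ ¬p1) ∨ ¬¬(p2 ∧ p1))) ∨ p3) ∧ ¬(¬(p3 ∨ ((p2 ∨ p1) ∧ ¬(p2 ∧ p1))) ∧ p3)   [De Morgan]
⇔ ((¬p3 ∧ ((¬p2 ∧ ¬p1) ∨ (p2 ∧ p1))) ∨ p3) ∧ ¬(¬(p3 ∨ ((p2 ∨ p1) ∧ ¬(p2 ∧ p1))) ∧ p3)   [double negation]
⇔ ((¬p3 ∧ ((¬p2 ∧ ¬p1) ∨ (p2 ∧ p1))) ∨ p3) ∧ (¬¬(p3 ∨ ((p2 ∨ p1) ∧ ¬(p2 ∧ p1))) ∨ ¬p3)   [De Morgan]
⇔ ((¬p3 ∧ ((¬p2 ∧ ¬p1) ∨ (p2 ∧ p1))) ∨ p3) ∧ (p3 ∨ ((p2 ∨ p1) ∧ ¬(p2 ∧ p1)) ∨ ¬p3)   [double negation]
⇔ ((¬p3 ∧ ((¬p2 ∧ ¬p1) ∨ (p2 ∧ p1))) ∨ p3) ∧ (p3 ∨ ((p2 ∨ p1) ∧ (¬p2 ∨ ¬p1)) ∨ ¬p3)   [De Morgan]
⇔ (¬p3 ∨ p3) ∧ (¬p2 ∨ p2 ∨ p3) ∧ (¬p2 ∨ p1 ∨ p3) ∧ (¬p1 ∨ p2 ∨ p3) ∧ (¬p1 ∨ p1 ∨ p3) ∧ (p3 ∨ p2 ∨ p1 ∨ ¬p3) ∧ (p3 ∨ ¬p2 ∨ ¬p1 ∨ ¬p3)   [distribute ∨ over ∧]
⇔ (¬p2 ∨ p1 ∨ p3) ∧ (¬p1 ∨ p2 ∨ p3)   [simplify]

(¬p2 ∨ p1 ∨ p3) ∧ (¬p1 ∨ p2 ∨ p3)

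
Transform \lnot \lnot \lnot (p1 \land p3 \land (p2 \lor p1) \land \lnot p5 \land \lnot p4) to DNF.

\lnot \lnot \lnot (p1 \land p3 \land (p2 \lor p1) \land \lnot p5 \land \lnot p4)
≡ \lnot (p1 \land p3 \land (p2 \lor p1) \land \lnot p5 \land \lnot p4)   — double negation
≡ \lnot p1 \lor \lnot p3 \lor \lnot (p2 \lor p1) \lor \lnot \lnot p5 \lor \lnot \lnot p4   — De Morgan
≡ \lnot p1 \lor \lnot p3 \lor \lnot p2 \land \lnot p1 \lor \lnot \lnot p5 \lor \lnot \lnot p4   — De Morgan
≡ \lnot p1 \lor \lnot p3 \lor \lnot p2 \land \lnot p1 \lor p5 \lor \lnot \lnot p4   — double negation
≡ \lnot p1 \lor \lnot p3 \lor \lnot p2 \land \lnot p1 \lor p5 \lor p4   — double negation
≡ \lnot p1 \lor \lnot p3 \lor p5 \lor p4   — simplify

\lnot p1 \lor \lnot p3 \lor p5 \lor p4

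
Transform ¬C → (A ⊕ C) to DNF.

¬C → (A ⊕ C)
≡ ¬¬C ∨ (A ⊕ C)   (eliminate →)
≡ ¬¬C ∨ (A ∧ ¬C) ∨ (¬A ∧ C)   (expand ⊕)
≡ C ∨ (A ∧ ¬C) ∨ (¬A ∧ C)   (double negation)
≡ C ∨ (A ∧ ¬C)   (simplify)

C ∨ (A ∧ ¬C)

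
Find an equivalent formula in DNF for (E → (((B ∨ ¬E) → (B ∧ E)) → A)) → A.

(E → (((B ∨ ¬E) → (B ∧ E)) → A)) → A
= ¬(E → (((B ∨ ¬E) → (B ∧ E)) → A)) ∨ A   — eliminate →
= ¬(¬E ∨ (((B ∨ ¬E) → (B ∧ E)) → A)) ∨ A   — eliminate →
= ¬(¬E ∨ ¬((B ∨ ¬E) → (B ∧ E)) ∨ A) ∨ A   — eliminate →
= ¬(¬E ∨ ¬(¬(B ∨ ¬E) ∨ (B ∧ E)) ∨ A) ∨ A   — eliminate →
= (¬¬E ∧ ¬¬(¬(B ∨ ¬E) ∨ (B ∧ E)) ∧ ¬A) ∨ A   — De Morgan
= (E ∧ ¬¬(¬(B ∨ ¬E) ∨ (B ∧ E)) ∧ ¬A) ∨ A   — double negation
= (E ∧ (¬(B ∨ ¬E) ∨ (B ∧ E)) ∧ ¬A) ∨ A   — double negation
= (E ∧ ((¬B ∧ ¬¬E) ∨ (B ∧ E)) ∧ ¬A) ∨ A   — De Morgan
= (E ∧ ((¬B ∧ E) ∨ (B ∧ E)) ∧ ¬A) ∨ A   — double negation
= (E ∧ ¬B ∧ E ∧ ¬A) ∨ (E ∧ B ∧ E ∧ ¬A) ∨ A   — distribute ∧ over ∨
= (E ∧ ¬B ∧ ¬A) ∨ (E ∧ B ∧ ¬A) ∨ A   — simplify

(E ∧ ¬B ∧ ¬A) ∨ (E ∧ B ∧ ¬A) ∨ A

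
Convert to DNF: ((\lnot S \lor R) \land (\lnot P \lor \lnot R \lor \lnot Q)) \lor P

((\lnot S \lor R) \land (\lnot P \lor \lnot R \lor \lnot Q)) \lor P
≡ (\lnot S \land \lnot P) \lor (\lnot S \land \lnot R) \lor (\lnot S \land \lnot Q) \lor (R \land \lnot P) \lor (R \land \lnot R) \lor (R \land \lnot Q) \lor P
≡ (\lnot S \land \lnot P) \lor (\lnot S \land \lnot R) \lor (\lnot S \land \lnot Q) \lor (R \land \lnot P) \lor (R \land \lnot Q) \lor P

(\lnot S \land \lnot P) \lor (\lnot S \land \lnot R) \lor (\lnot S \land \lnot Q) \lor (R \land \lnot P) \lor (R \land \lnot Q) \lor P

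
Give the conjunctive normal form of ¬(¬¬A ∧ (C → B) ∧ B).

¬A ∨ ¬B

¬(¬¬A ∧ (C → B) ∧ B)
⇔ ¬(¬¬A ∧ (¬C ∨ B) ∧ B)
⇔ ¬¬¬A ∨ ¬(¬C ∨ B) ∨ ¬B
⇔ ¬A ∨ ¬(¬C ∨ B) ∨ ¬B
⇔ ¬A ∨ ¬¬C ∧ ¬B ∨ ¬B
⇔ ¬A ∨ C ∧ ¬B ∨ ¬B
⇔ (¬A ∨ C ∨ ¬B) ∧ (¬A ∨ ¬B ∨ ¬B)
⇔ ¬A ∨ ¬B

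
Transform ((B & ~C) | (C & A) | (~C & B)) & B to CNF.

((B & ~C) | (C & A) | (~C & B)) & B
≡ (B | C | ~C) & (B | C | B) & (B | A | ~C) & (B | A | B) & (~C | C | ~C) & (~C | C | B) & (~C | A | ~C) & (~C | A | B) & B   (distribute | over &)
≡ (~C | A) & B   (simplify)

(~C | A) & B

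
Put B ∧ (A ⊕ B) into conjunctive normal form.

B ∧ (A ⊕ B)
= B ∧ (A ∨ B) ∧ ¬(A ∧ B)   — expand ⊕
= B ∧ (A ∨ B) ∧ (¬A ∨ ¬B)   — De Morgan
= B ∧ (¬A ∨ ¬B)   — simplify

B ∧ (¬A ∨ ¬B)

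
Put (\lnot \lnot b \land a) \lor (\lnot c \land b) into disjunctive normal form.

(\lnot \lnot b \land a) \lor (\lnot c \land b)
= (b \land a) \lor (\lnot c \land b)   — double negation

(b \land a) \lor (\lnot c \land b)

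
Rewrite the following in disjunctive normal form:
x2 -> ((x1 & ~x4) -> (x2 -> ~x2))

~x2 | ~x1 | x4

x2 -> ((x1 & ~x4) -> (x2 -> ~x2))
= ~x2 | ((x1 & ~x4) -> (x2 -> ~x2))
= ~x2 | ~(x1 & ~x4) | (x2 -> ~x2)
= ~x2 | ~(x1 & ~x4) | ~x2 | ~x2
= ~x2 | ~x1 | ~~x4 | ~x2 | ~x2
= ~x2 | ~x1 | x4 | ~x2 | ~x2
= ~x2 | ~x1 | x4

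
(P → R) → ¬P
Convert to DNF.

(P ∧ ¬R) ∨ ¬P

(P → R) → ¬P
= ¬(P → R) ∨ ¬P   — eliminate →
= ¬(¬P ∨ R) ∨ ¬P   — eliminate →
= (¬¬P ∧ ¬R) ∨ ¬P   — De Morgan
= (P ∧ ¬R) ∨ ¬P   — double negation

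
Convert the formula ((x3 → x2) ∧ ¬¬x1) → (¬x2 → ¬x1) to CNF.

x3 ∨ ¬x1 ∨ x2

((x3 → x2) ∧ ¬¬x1) → (¬x2 → ¬x1)
⇔ ¬((x3 → x2) ∧ ¬¬x1) ∨ (¬x2 → ¬x1)   [eliminate →]
⇔ ¬((¬x3 ∨ x2) ∧ ¬¬x1) ∨ (¬x2 → ¬x1)   [eliminate →]
⇔ ¬((¬x3 ∨ x2) ∧ ¬¬x1) ∨ ¬¬x2 ∨ ¬x1   [eliminate →]
⇔ ¬(¬x3 ∨ x2) ∨ ¬¬¬x1 ∨ ¬¬x2 ∨ ¬x1   [De Morgan]
⇔ (¬¬x3 ∧ ¬x2) ∨ ¬¬¬x1 ∨ ¬¬x2 ∨ ¬x1   [De Morgan]
⇔ (x3 ∧ ¬x2) ∨ ¬¬¬x1 ∨ ¬¬x2 ∨ ¬x1   [double negation]
⇔ (x3 ∧ ¬x2) ∨ ¬x1 ∨ ¬¬x2 ∨ ¬x1   [double negation]
⇔ (x3 ∧ ¬x2) ∨ ¬x1 ∨ x2 ∨ ¬x1   [double negation]
⇔ (x3 ∨ ¬x1 ∨ x2 ∨ ¬x1) ∧ (¬x2 ∨ ¬x1 ∨ x2 ∨ ¬x1)   [distribute ∨ over ∧]
⇔ x3 ∨ ¬x1 ∨ x2   [simplify]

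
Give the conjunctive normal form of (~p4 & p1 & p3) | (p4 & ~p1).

(~p4 | ~p1) & (p1 | p4) & (p3 | p4) & (p3 | ~p1)

(~p4 & p1 & p3) | (p4 & ~p1)
≡ (~p4 | p4) & (~p4 | ~p1) & (p1 | p4) & (p1 | ~p1) & (p3 | p4) & (p3 | ~p1)   — distribute | over &
≡ (~p4 | ~p1) & (p1 | p4) & (p3 | p4) & (p3 | ~p1)   — simplify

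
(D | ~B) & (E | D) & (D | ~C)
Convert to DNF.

D | (~B & E & ~C)

(D | ~B) & (E | D) & (D | ~C)
= (D & E & D) | (D & E & ~C) | (D & D & D) | (D & D & ~C) | (~B & E & D) | (~B & E & ~C) | (~B & D & D) | (~B & D & ~C)
= D | (~B & E & ~C)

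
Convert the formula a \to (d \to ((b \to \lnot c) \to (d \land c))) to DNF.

\lnot a \lor \lnot d \lor (b \land c) \lor (d \land c)

a \to (d \to ((b \to \lnot c) \to (d \land c)))
⇔ \lnot a \lor (d \to ((b \to \lnot c) \to (d \land c)))   [eliminate \to]
⇔ \lnot a \lor \lnot d \lor ((b \to \lnot c) \to (d \land c))   [eliminate \to]
⇔ \lnot a \lor \lnot d \lor \lnot (b \to \lnot c) \lor (d \land c)   [eliminate \to]
⇔ \lnot a \lor \lnot d \lor \lnot (\lnot b \lor \lnot c) \lor (d \land c)   [eliminate \to]
⇔ \lnot a \lor \lnot d \lor (\lnot \lnot b \land \lnot \lnot c) \lor (d \land c)   [De Morgan]
⇔ \lnot a \lor \lnot d \lor (b \land \lnot \lnot c) \lor (d \land c)   [double negation]
⇔ \lnot a \lor \lnot d \lor (b \land c) \lor (d \land c)   [double negation]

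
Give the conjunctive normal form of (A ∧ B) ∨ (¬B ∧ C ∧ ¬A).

(A ∧ B) ∨ (¬B ∧ C ∧ ¬A)
⇔ (A ∨ ¬B) ∧ (A ∨ C) ∧ (A ∨ ¬A) ∧ (B ∨ ¬B) ∧ (B ∨ C) ∧ (B ∨ ¬A)   [distribute ∨ over ∧]
⇔ (A ∨ ¬B) ∧ (A ∨ C) ∧ (B ∨ C) ∧ (B ∨ ¬A)   [simplify]

(A ∨ ¬B) ∧ (A ∨ C) ∧ (B ∨ C) ∧ (B ∨ ¬A)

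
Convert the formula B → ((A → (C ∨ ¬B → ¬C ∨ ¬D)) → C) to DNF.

B → ((A → (C ∨ ¬B → ¬C ∨ ¬D)) → C)
= ¬B ∨ ((A → (C ∨ ¬B → ¬C ∨ ¬D)) → C)   [eliminate →]
= ¬B ∨ ¬(A → (C ∨ ¬B → ¬C ∨ ¬D)) ∨ C   [eliminate →]
= ¬B ∨ ¬(¬A ∨ (C ∨ ¬B → ¬C ∨ ¬D)) ∨ C   [eliminate →]
= ¬B ∨ ¬(¬A ∨ ¬(C ∨ ¬B) ∨ ¬C ∨ ¬D) ∨ C   [eliminate →]
= ¬B ∨ ¬¬A ∧ ¬¬(C ∨ ¬B) ∧ ¬¬C ∧ ¬¬D ∨ C   [De Morgan]
= ¬B ∨ A ∧ ¬¬(C ∨ ¬B) ∧ ¬¬C ∧ ¬¬D ∨ C   [double negation]
= ¬B ∨ A ∧ (C ∨ ¬B) ∧ ¬¬C ∧ ¬¬D ∨ C   [double negation]
= ¬B ∨ A ∧ (C ∨ ¬B) ∧ C ∧ ¬¬D ∨ C   [double negation]
= ¬B ∨ A ∧ (C ∨ ¬B) ∧ C ∧ D ∨ C   [double negation]
= ¬B ∨ A ∧ C ∧ C ∧ D ∨ A ∧ ¬B ∧ C ∧ D ∨ C   [distribute ∧ over ∨]
= ¬B ∨ C   [simplify]

¬B ∨ C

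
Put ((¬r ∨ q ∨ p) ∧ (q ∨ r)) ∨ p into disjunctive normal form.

q ∨ p

((¬r ∨ q ∨ p) ∧ (q ∨ r)) ∨ p
⇔ (¬r ∧ q) ∨ (¬r ∧ r) ∨ (q ∧ q) ∨ (q ∧ r) ∨ (p ∧ q) ∨ (p ∧ r) ∨ p   [distribute ∧ over ∨]
⇔ q ∨ p   [simplify]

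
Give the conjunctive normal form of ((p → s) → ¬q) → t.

((p → s) → ¬q) → t
= ¬((p → s) → ¬q) ∨ t   [eliminate →]
= ¬(¬(p → s) ∨ ¬q) ∨ t   [eliminate →]
= ¬(¬(¬p ∨ s) ∨ ¬q) ∨ t   [eliminate →]
= (¬¬(¬p ∨ s) ∧ ¬¬q) ∨ t   [De Morgan]
= ((¬p ∨ s) ∧ ¬¬q) ∨ t   [double negation]
= ((¬p ∨ s) ∧ q) ∨ t   [double negation]
= (¬p ∨ s ∨ t) ∧ (q ∨ t)   [distribute ∨ over ∧]

(¬p ∨ s ∨ t) ∧ (q ∨ t)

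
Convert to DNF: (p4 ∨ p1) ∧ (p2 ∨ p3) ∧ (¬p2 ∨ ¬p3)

p4 ∧ p2 ∧ ¬p3 ∨ p4 ∧ p3 ∧ ¬p2 ∨ p1 ∧ p2 ∧ ¬p3 ∨ p1 ∧ p3 ∧ ¬p2

(p4 ∨ p1) ∧ (p2 ∨ p3) ∧ (¬p2 ∨ ¬p3)
⇔ p4 ∧ p2 ∧ ¬p2 ∨ p4 ∧ p2 ∧ ¬p3 ∨ p4 ∧ p3 ∧ ¬p2 ∨ p4 ∧ p3 ∧ ¬p3 ∨ p1 ∧ p2 ∧ ¬p2 ∨ p1 ∧ p2 ∧ ¬p3 ∨ p1 ∧ p3 ∧ ¬p2 ∨ p1 ∧ p3 ∧ ¬p3   [distribute ∧ over ∨]
⇔ p4 ∧ p2 ∧ ¬p3 ∨ p4 ∧ p3 ∧ ¬p2 ∨ p1 ∧ p2 ∧ ¬p3 ∨ p1 ∧ p3 ∧ ¬p2   [simplify]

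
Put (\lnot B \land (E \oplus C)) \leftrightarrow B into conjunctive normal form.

(\lnot B \land (E \oplus C)) \leftrightarrow B
⇔ ((\lnot B \land (E \oplus C)) \to B) \land (B \to (\lnot B \land (E \oplus C)))   (eliminate \leftrightarrow)
⇔ (\lnot (\lnot B \land (E \oplus C)) \lor B) \land (B \to (\lnot B \land (E \oplus C)))   (eliminate \to)
⇔ (\lnot (\lnot B \land (E \lor C) \land \lnot (E \land C)) \lor B) \land (B \to (\lnot B \land (E \oplus C)))   (expand \oplus)
⇔ (\lnot (\lnot B \land (E \lor C) \land \lnot (E \land C)) \lor B) \land (\lnot B \lor (\lnot B \land (E \oplus C)))   (eliminate \to)
⇔ (\lnot (\lnot B \land (E \lor C) \land \lnot (E \land C)) \lor B) \land (\lnot B \lor (\lnot B \land (E \lor C) \land \lnot (E \land C)))   (expand \oplus)
⇔ (\lnot \lnot B \lor \lnot (E \lor C) \lor \lnot \lnot (E \land C) \lor B) \land (\lnot B \lor (\lnot B \land (E \lor C) \land \lnot (E \land C)))   (De Morgan)
⇔ (B \lor \lnot (E \lor C) \lor \lnot \lnot (E \land C) \lor B) \land (\lnot B \lor (\lnot B \land (E \lor C) \land \lnot (E \land C)))   (double negation)
⇔ (B \lor (\lnot E \land \lnot C) \lor \lnot \lnot (E \land C) \lor B) \land (\lnot B \lor (\lnot B \land (E \lor C) \land \lnot (E \land C)))   (De Morgan)
⇔ (B \lor (\lnot E \land \lnot C) \lor (E \land C) \lor B) \land (\lnot B \lor (\lnot B \land (E \lor C) \land \lnot (E \land C)))   (double negation)
⇔ (B \lor (\lnot E \land \lnot C) \lor (E \land C) \lor B) \land (\lnot B \lor (\lnot B \land (E \lor C) \land (\lnot E \lor \lnot C)))   (De Morgan)
⇔ (B \lor \lnot E \lor E \lor B) \land (B \lor \lnot E \lor C \lor B) \land (B \lor \lnot C \lor E \lor B) \land (B \lor \lnot C \lor C \lor B) \land (\lnot B \lor \lnot B) \land (\lnot B \lor E \lor C) \land (\lnot B \lor \lnot E \lor \lnot C)   (distribute \lor over \land)
⇔ (B \lor \lnot E \lor C) \land (B \lor \lnot C \lor E) \land \lnot B   (simplify)

(B \lor \lnot E \lor C) \land (B \lor \lnot C \lor E) \land \lnot B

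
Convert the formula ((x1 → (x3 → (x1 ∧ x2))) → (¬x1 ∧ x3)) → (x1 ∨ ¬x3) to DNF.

((x1 → (x3 → (x1 ∧ x2))) → (¬x1 ∧ x3)) → (x1 ∨ ¬x3)
≡ ¬((x1 → (x3 → (x1 ∧ x2))) → (¬x1 ∧ x3)) ∨ x1 ∨ ¬x3
≡ ¬(¬(x1 → (x3 → (x1 ∧ x2))) ∨ (¬x1 ∧ x3)) ∨ x1 ∨ ¬x3
≡ ¬(¬(¬x1 ∨ (x3 → (x1 ∧ x2))) ∨ (¬x1 ∧ x3)) ∨ x1 ∨ ¬x3
≡ ¬(¬(¬x1 ∨ ¬x3 ∨ (x1 ∧ x2)) ∨ (¬x1 ∧ x3)) ∨ x1 ∨ ¬x3
≡ (¬¬(¬x1 ∨ ¬x3 ∨ (x1 ∧ x2)) ∧ ¬(¬x1 ∧ x3)) ∨ x1 ∨ ¬x3
≡ ((¬x1 ∨ ¬x3 ∨ (x1 ∧ x2)) ∧ ¬(¬x1 ∧ x3)) ∨ x1 ∨ ¬x3
≡ ((¬x1 ∨ ¬x3 ∨ (x1 ∧ x2)) ∧ (¬¬x1 ∨ ¬x3)) ∨ x1 ∨ ¬x3
≡ ((¬x1 ∨ ¬x3 ∨ (x1 ∧ x2)) ∧ (x1 ∨ ¬x3)) ∨ x1 ∨ ¬x3
≡ (¬x1 ∧ x1) ∨ (¬x1 ∧ ¬x3) ∨ (¬x3 ∧ x1) ∨ (¬x3 ∧ ¬x3) ∨ (x1 ∧ x2 ∧ x1) ∨ (x1 ∧ x2 ∧ ¬x3) ∨ x1 ∨ ¬x3
≡ ¬x3 ∨ x1

¬x3 ∨ x1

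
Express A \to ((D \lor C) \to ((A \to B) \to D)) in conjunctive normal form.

A \to ((D \lor C) \to ((A \to B) \to D))
= \lnot A \lor ((D \lor C) \to ((A \to B) \to D))   (eliminate \to)
= \lnot A \lor \lnot (D \lor C) \lor ((A \to B) \to D)   (eliminate \to)
= \lnot A \lor \lnot (D \lor C) \lor \lnot (A \to B) \lor D   (eliminate \to)
= \lnot A \lor \lnot (D \lor C) \lor \lnot (\lnot A \lor B) \lor D   (eliminate \to)
= \lnot A \lor (\lnot D \land \lnot C) \lor \lnot (\lnot A \lor B) \lor D   (De Morgan)
= \lnot A \lor (\lnot D \land \lnot C) \lor (\lnot \lnot A \land \lnot B) \lor D   (De Morgan)
= \lnot A \lor (\lnot D \land \lnot C) \lor (A \land \lnot B) \lor D   (double negation)
= (\lnot A \lor \lnot D \lor A \lor D) \land (\lnot A \lor \lnot D \lor \lnot B \lor D) \land (\lnot A \lor \lnot C \lor A \lor D) \land (\lnot A \lor \lnot C \lor \lnot B \lor D)   (distribute \lor over \land)
= \lnot A \lor \lnot C \lor \lnot B \lor D   (simplify)

\lnot A \lor \lnot C \lor \lnot B \lor D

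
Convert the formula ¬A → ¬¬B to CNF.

A ∨ B

¬A → ¬¬B
= ¬¬A ∨ ¬¬B
= A ∨ ¬¬B
= A ∨ B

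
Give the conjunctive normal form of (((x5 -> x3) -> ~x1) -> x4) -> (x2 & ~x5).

(x5 | ~x1 | x2) & (~x3 | ~x1 | x2) & (~x3 | ~x1 | ~x5) & (~x4 | x2) & (~x4 | ~x5)

(((x5 -> x3) -> ~x1) -> x4) -> (x2 & ~x5)
= ~(((x5 -> x3) -> ~x1) -> x4) | (x2 & ~x5)   (eliminate ->)
= ~(~((x5 -> x3) -> ~x1) | x4) | (x2 & ~x5)   (eliminate ->)
= ~(~(~(x5 -> x3) | ~x1) | x4) | (x2 & ~x5)   (eliminate ->)
= ~(~(~(~x5 | x3) | ~x1) | x4) | (x2 & ~x5)   (eliminate ->)
= (~~(~(~x5 | x3) | ~x1) & ~x4) | (x2 & ~x5)   (De Morgan)
= ((~(~x5 | x3) | ~x1) & ~x4) | (x2 & ~x5)   (double negation)
= (((~~x5 & ~x3) | ~x1) & ~x4) | (x2 & ~x5)   (De Morgan)
= (((x5 & ~x3) | ~x1) & ~x4) | (x2 & ~x5)   (double negation)
= (x5 | ~x1 | x2) & (x5 | ~x1 | ~x5) & (~x3 | ~x1 | x2) & (~x3 | ~x1 | ~x5) & (~x4 | x2) & (~x4 | ~x5)   (distribute | over &)
= (x5 | ~x1 | x2) & (~x3 | ~x1 | x2) & (~x3 | ~x1 | ~x5) & (~x4 | x2) & (~x4 | ~x5)   (simplify)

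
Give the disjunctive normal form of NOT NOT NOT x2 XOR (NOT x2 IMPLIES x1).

(NOT x2 AND NOT x1) OR x2

NOT NOT NOT x2 XOR (NOT x2 IMPLIES x1)
≡ (NOT NOT NOT x2 AND NOT (NOT x2 IMPLIES x1)) OR (NOT NOT NOT NOT x2 AND (NOT x2 IMPLIES x1))   (expand XOR)
≡ (NOT NOT NOT x2 AND NOT (NOT NOT x2 OR x1)) OR (NOT NOT NOT NOT x2 AND (NOT x2 IMPLIES x1))   (eliminate IMPLIES)
≡ (NOT NOT NOT x2 AND NOT (NOT NOT x2 OR x1)) OR (NOT NOT NOT NOT x2 AND (NOT NOT x2 OR x1))   (eliminate IMPLIES)
≡ (NOT x2 AND NOT (NOT NOT x2 OR x1)) OR (NOT NOT NOT NOT x2 AND (NOT NOT x2 OR x1))   (double negation)
≡ (NOT x2 AND NOT NOT NOT x2 AND NOT x1) OR (NOT NOT NOT NOT x2 AND (NOT NOT x2 OR x1))   (De Morgan)
≡ (NOT x2 AND NOT x2 AND NOT x1) OR (NOT NOT NOT NOT x2 AND (NOT NOT x2 OR x1))   (double negation)
≡ (NOT x2 AND NOT x2 AND NOT x1) OR (NOT NOT x2 AND (NOT NOT x2 OR x1))   (double negation)
≡ (NOT x2 AND NOT x2 AND NOT x1) OR (x2 AND (NOT NOT x2 OR x1))   (double negation)
≡ (NOT x2 AND NOT x2 AND NOT x1) OR (x2 AND (x2 OR x1))   (double negation)
≡ (NOT x2 AND NOT x2 AND NOT x1) OR (x2 AND x2) OR (x2 AND x1)   (distribute AND over OR)
≡ (NOT x2 AND NOT x1) OR x2   (simplify)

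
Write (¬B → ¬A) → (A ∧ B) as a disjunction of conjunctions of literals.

(¬B → ¬A) → (A ∧ B)
⇔ ¬(¬B → ¬A) ∨ (A ∧ B)   — eliminate →
⇔ ¬(¬¬B ∨ ¬A) ∨ (A ∧ B)   — eliminate →
⇔ (¬¬¬B ∧ ¬¬A) ∨ (A ∧ B)   — De Morgan
⇔ (¬B ∧ ¬¬A) ∨ (A ∧ B)   — double negation
⇔ (¬B ∧ A) ∨ (A ∧ B)   — double negation

(¬B ∧ A) ∨ (A ∧ B)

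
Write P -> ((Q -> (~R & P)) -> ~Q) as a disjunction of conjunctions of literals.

P -> ((Q -> (~R & P)) -> ~Q)
= ~P | ((Q -> (~R & P)) -> ~Q)   (eliminate ->)
= ~P | ~(Q -> (~R & P)) | ~Q   (eliminate ->)
= ~P | ~(~Q | (~R & P)) | ~Q   (eliminate ->)
= ~P | (~~Q & ~(~R & P)) | ~Q   (De Morgan)
= ~P | (Q & ~(~R & P)) | ~Q   (double negation)
= ~P | (Q & (~~R | ~P)) | ~Q   (De Morgan)
= ~P | (Q & (R | ~P)) | ~Q   (double negation)
= ~P | (Q & R) | (Q & ~P) | ~Q   (distribute & over |)
= ~P | (Q & R) | ~Q   (simplify)

~P | (Q & R) | ~Q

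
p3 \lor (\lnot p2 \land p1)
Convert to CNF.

(p3 \lor \lnot p2) \land (p3 \lor p1)

p3 \lor (\lnot p2 \land p1)
⇔ (p3 \lor \lnot p2) \land (p3 \lor p1)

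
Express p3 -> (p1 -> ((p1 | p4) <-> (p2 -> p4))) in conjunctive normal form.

p3 -> (p1 -> ((p1 | p4) <-> (p2 -> p4)))
= ~p3 | (p1 -> ((p1 | p4) <-> (p2 -> p4)))   — eliminate ->
= ~p3 | ~p1 | ((p1 | p4) <-> (p2 -> p4))   — eliminate ->
= ~p3 | ~p1 | (((p1 | p4) -> (p2 -> p4)) & ((p2 -> p4) -> (p1 | p4)))   — eliminate <->
= ~p3 | ~p1 | ((~(p1 | p4) | (p2 -> p4)) & ((p2 -> p4) -> (p1 | p4)))   — eliminate ->
= ~p3 | ~p1 | ((~(p1 | p4) | ~p2 | p4) & ((p2 -> p4) -> (p1 | p4)))   — eliminate ->
= ~p3 | ~p1 | ((~(p1 | p4) | ~p2 | p4) & (~(p2 -> p4) | p1 | p4))   — eliminate ->
= ~p3 | ~p1 | ((~(p1 | p4) | ~p2 | p4) & (~(~p2 | p4) | p1 | p4))   — eliminate ->
= ~p3 | ~p1 | (((~p1 & ~p4) | ~p2 | p4) & (~(~p2 | p4) | p1 | p4))   — De Morgan
= ~p3 | ~p1 | (((~p1 & ~p4) | ~p2 | p4) & ((~~p2 & ~p4) | p1 | p4))   — De Morgan
= ~p3 | ~p1 | (((~p1 & ~p4) | ~p2 | p4) & ((p2 & ~p4) | p1 | p4))   — double negation
= (~p3 | ~p1 | ~p1 | ~p2 | p4) & (~p3 | ~p1 | ~p4 | ~p2 | p4) & (~p3 | ~p1 | p2 | p1 | p4) & (~p3 | ~p1 | ~p4 | p1 | p4)   — distribute | over &
= ~p3 | ~p1 | ~p2 | p4   — simplify

~p3 | ~p1 | ~p2 | p4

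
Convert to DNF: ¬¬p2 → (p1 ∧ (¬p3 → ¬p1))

¬p2 ∨ (p1 ∧ p3)

¬¬p2 → (p1 ∧ (¬p3 → ¬p1))
≡ ¬¬¬p2 ∨ (p1 ∧ (¬p3 → ¬p1))   (eliminate →)
≡ ¬¬¬p2 ∨ (p1 ∧ (¬¬p3 ∨ ¬p1))   (eliminate →)
≡ ¬p2 ∨ (p1 ∧ (¬¬p3 ∨ ¬p1))   (double negation)
≡ ¬p2 ∨ (p1 ∧ (p3 ∨ ¬p1))   (double negation)
≡ ¬p2 ∨ (p1 ∧ p3) ∨ (p1 ∧ ¬p1)   (distribute ∧ over ∨)
≡ ¬p2 ∨ (p1 ∧ p3)   (simplify)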